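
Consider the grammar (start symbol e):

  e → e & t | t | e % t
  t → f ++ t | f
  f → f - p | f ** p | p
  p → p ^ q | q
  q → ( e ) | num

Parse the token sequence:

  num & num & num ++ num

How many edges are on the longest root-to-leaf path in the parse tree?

7

[e [e [e [t [f [p [q num]]]]] & [t [f [p [q num]]]]] & [t [f [p [q num]]] ++ [t [f [p [q num]]]]]]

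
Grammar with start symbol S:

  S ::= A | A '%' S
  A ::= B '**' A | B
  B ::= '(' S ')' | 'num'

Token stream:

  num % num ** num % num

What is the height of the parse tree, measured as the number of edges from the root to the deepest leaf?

5

[S [A [B num]] % [S [A [B num] ** [A [B num]]] % [S [A [B num]]]]]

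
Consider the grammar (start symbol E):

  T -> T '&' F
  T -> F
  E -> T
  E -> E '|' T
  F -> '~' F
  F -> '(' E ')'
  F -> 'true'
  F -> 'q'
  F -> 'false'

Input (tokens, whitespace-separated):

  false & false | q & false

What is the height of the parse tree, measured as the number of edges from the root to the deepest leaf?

[E [E [T [T [F false]] & [F false]]] | [T [T [F q]] & [F false]]]

5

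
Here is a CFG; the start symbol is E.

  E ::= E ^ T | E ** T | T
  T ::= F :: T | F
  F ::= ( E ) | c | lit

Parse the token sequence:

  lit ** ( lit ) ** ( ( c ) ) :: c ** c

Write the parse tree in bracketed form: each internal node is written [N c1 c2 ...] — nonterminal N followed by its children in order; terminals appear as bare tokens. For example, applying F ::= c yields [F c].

E
E ** T
E ** T ** T
E ** T ** T ** T
T ** T ** T ** T
F ** T ** T ** T
lit ** T ** T ** T
lit ** F ** T ** T
lit ** ( E ) ** T ** T
lit ** ( T ) ** T ** T
lit ** ( F ) ** T ** T
lit ** ( lit ) ** T ** T
lit ** ( lit ) ** F :: T ** T
lit ** ( lit ) ** ( E ) :: T ** T
lit ** ( lit ) ** ( T ) :: T ** T
lit ** ( lit ) ** ( F ) :: T ** T
lit ** ( lit ) ** ( ( E ) ) :: T ** T
lit ** ( lit ) ** ( ( T ) ) :: T ** T
lit ** ( lit ) ** ( ( F ) ) :: T ** T
lit ** ( lit ) ** ( ( c ) ) :: T ** T
lit ** ( lit ) ** ( ( c ) ) :: F ** T
lit ** ( lit ) ** ( ( c ) ) :: c ** T
lit ** ( lit ) ** ( ( c ) ) :: c ** F
lit ** ( lit ) ** ( ( c ) ) :: c ** c

[E [E [E [E [T [F lit]]] ** [T [F ( [E [T [F lit]]] )]]] ** [T [F ( [E [T [F ( [E [T [F c]]] )]]] )] :: [T [F c]]]] ** [T [F c]]]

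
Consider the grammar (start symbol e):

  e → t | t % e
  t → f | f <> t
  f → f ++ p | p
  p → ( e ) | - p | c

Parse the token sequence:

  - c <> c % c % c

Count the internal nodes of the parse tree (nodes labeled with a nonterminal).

[e [t [f [p - [p c]]] <> [t [f [p c]]]] % [e [t [f [p c]]] % [e [t [f [p c]]]]]]

16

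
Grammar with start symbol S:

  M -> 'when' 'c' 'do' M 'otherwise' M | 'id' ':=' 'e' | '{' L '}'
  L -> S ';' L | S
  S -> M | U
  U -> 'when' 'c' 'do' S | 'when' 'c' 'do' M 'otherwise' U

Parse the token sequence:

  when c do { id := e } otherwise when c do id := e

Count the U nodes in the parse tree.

[S [U when c do [M { [L [S [M id := e]]] }] otherwise [U when c do [S [M id := e]]]]]

2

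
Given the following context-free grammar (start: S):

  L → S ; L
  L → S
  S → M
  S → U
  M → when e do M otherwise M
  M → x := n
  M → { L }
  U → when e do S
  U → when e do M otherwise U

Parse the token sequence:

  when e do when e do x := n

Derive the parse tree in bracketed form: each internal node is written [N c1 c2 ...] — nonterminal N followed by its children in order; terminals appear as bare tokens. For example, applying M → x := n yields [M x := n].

S
U
when e do S
when e do U
when e do when e do S
when e do when e do M
when e do when e do x := n

[S [U when e do [S [U when e do [S [M x := n]]]]]]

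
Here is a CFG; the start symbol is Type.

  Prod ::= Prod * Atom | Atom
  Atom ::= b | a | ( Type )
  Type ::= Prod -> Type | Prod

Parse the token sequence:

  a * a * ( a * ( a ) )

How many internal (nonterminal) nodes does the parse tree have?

[Type [Prod [Prod [Prod [Atom a]] * [Atom a]] * [Atom ( [Type [Prod [Prod [Atom a]] * [Atom ( [Type [Prod [Atom a]]] )]]] )]]]

15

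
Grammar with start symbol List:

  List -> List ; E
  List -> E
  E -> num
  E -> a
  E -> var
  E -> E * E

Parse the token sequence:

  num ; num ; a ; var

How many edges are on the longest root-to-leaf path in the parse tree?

[List [List [List [List [E num]] ; [E num]] ; [E a]] ; [E var]]

5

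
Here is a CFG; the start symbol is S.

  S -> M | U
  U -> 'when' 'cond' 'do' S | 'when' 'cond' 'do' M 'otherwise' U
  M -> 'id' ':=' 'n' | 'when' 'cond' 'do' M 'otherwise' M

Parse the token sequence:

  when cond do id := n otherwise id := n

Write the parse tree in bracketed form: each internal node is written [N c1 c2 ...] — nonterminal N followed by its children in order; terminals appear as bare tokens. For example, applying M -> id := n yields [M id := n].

[S [M when cond do [M id := n] otherwise [M id := n]]]

S
M
when cond do M otherwise M
when cond do id := n otherwise M
when cond do id := n otherwise id := n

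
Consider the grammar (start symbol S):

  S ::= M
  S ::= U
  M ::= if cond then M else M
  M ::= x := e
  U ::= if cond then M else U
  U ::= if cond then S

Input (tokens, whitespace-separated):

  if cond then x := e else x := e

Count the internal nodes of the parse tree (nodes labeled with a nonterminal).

4

[S [M if cond then [M x := e] else [M x := e]]]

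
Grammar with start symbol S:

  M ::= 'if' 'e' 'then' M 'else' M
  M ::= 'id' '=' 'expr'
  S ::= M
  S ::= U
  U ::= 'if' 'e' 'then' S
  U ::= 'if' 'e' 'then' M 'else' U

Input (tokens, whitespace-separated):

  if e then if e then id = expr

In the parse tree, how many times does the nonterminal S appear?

[S [U if e then [S [U if e then [S [M id = expr]]]]]]

3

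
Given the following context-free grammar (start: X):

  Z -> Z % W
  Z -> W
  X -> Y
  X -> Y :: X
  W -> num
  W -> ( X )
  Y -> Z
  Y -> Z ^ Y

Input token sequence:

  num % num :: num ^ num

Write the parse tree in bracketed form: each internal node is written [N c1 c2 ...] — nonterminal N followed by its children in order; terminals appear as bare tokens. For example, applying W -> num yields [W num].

X
Y :: X
Z :: X
Z % W :: X
W % W :: X
num % W :: X
num % num :: X
num % num :: Y
num % num :: Z ^ Y
num % num :: W ^ Y
num % num :: num ^ Y
num % num :: num ^ Z
num % num :: num ^ W
num % num :: num ^ num

[X [Y [Z [Z [W num]] % [W num]]] :: [X [Y [Z [W num]] ^ [Y [Z [W num]]]]]]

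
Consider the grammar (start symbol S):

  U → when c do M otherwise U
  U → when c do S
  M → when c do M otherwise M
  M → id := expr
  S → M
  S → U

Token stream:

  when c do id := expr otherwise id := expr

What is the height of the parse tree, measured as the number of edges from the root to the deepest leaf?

3

[S [M when c do [M id := expr] otherwise [M id := expr]]]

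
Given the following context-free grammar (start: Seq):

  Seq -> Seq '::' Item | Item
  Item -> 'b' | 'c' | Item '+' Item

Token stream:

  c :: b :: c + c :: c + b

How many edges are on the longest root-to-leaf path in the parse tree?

[Seq [Seq [Seq [Seq [Item c]] :: [Item b]] :: [Item [Item c] + [Item c]]] :: [Item [Item c] + [Item b]]]

5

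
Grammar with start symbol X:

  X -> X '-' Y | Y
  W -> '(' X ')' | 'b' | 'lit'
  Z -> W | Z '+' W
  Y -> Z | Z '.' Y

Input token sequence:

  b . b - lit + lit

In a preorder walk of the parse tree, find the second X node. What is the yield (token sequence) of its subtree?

b . b

[X [X [Y [Z [W b]] . [Y [Z [W b]]]]] - [Y [Z [Z [W lit]] + [W lit]]]]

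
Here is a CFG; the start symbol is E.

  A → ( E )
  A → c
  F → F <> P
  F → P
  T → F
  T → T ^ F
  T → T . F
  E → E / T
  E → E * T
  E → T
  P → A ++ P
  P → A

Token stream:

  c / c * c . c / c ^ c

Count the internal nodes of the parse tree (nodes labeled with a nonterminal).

28

[E [E [E [E [T [F [P [A c]]]]] / [T [F [P [A c]]]]] * [T [T [F [P [A c]]]] . [F [P [A c]]]]] / [T [T [F [P [A c]]]] ^ [F [P [A c]]]]]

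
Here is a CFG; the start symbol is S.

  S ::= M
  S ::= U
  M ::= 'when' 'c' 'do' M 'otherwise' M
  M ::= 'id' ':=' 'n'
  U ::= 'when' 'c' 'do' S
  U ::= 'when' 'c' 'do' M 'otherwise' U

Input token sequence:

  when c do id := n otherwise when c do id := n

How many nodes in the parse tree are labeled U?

[S [U when c do [M id := n] otherwise [U when c do [S [M id := n]]]]]

2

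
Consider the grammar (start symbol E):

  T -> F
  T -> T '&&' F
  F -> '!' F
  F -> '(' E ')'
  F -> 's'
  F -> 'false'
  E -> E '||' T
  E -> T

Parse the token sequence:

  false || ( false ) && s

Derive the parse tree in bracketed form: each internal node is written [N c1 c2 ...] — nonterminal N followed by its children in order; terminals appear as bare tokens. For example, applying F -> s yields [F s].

E
E || T
T || T
F || T
false || T
false || T && F
false || F && F
false || ( E ) && F
false || ( T ) && F
false || ( F ) && F
false || ( false ) && F
false || ( false ) && s

[E [E [T [F false]]] || [T [T [F ( [E [T [F false]]] )]] && [F s]]]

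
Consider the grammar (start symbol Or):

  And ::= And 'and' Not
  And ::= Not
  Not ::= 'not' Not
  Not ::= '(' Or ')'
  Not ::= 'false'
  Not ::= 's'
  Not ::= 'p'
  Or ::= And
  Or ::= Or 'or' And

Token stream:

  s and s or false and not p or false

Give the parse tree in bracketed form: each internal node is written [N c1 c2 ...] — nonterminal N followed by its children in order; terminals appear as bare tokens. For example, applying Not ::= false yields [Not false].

Or
Or or And
Or or And or And
And or And or And
And and Not or And or And
Not and Not or And or And
s and Not or And or And
s and s or And or And
s and s or And and Not or And
s and s or Not and Not or And
s and s or false and Not or And
s and s or false and not Not or And
s and s or false and not p or And
s and s or false and not p or Not
s and s or false and not p or false

[Or [Or [Or [And [And [Not s]] and [Not s]]] or [And [And [Not false]] and [Not not [Not p]]]] or [And [Not false]]]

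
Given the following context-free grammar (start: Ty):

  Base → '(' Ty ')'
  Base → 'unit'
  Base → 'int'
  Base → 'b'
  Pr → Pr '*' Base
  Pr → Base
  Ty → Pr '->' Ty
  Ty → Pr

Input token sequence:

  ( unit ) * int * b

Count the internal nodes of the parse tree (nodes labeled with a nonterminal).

10

[Ty [Pr [Pr [Pr [Base ( [Ty [Pr [Base unit]]] )]] * [Base int]] * [Base b]]]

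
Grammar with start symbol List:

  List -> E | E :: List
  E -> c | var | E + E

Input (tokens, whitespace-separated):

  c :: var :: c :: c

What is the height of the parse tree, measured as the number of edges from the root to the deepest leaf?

[List [E c] :: [List [E var] :: [List [E c] :: [List [E c]]]]]

5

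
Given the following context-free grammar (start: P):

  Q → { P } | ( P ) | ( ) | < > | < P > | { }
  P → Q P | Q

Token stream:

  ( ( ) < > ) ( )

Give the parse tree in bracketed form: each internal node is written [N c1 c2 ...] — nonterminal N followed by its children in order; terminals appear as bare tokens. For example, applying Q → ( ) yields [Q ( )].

[P [Q ( [P [Q ( )] [P [Q < >]]] )] [P [Q ( )]]]

P
Q P
( P ) P
( Q P ) P
( ( ) P ) P
( ( ) Q ) P
( ( ) < > ) P
( ( ) < > ) Q
( ( ) < > ) ( )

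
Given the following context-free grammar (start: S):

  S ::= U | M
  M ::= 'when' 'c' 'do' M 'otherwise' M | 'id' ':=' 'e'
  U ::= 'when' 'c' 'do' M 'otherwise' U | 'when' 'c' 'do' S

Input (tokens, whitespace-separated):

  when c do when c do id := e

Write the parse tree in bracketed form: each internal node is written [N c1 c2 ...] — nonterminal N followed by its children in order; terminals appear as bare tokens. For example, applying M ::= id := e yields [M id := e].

[S [U when c do [S [U when c do [S [M id := e]]]]]]

S
U
when c do S
when c do U
when c do when c do S
when c do when c do M
when c do when c do id := e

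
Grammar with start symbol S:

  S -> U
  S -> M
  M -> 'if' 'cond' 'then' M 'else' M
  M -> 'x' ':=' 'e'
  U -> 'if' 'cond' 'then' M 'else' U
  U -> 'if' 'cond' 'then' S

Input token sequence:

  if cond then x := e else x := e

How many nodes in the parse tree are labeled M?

3

[S [M if cond then [M x := e] else [M x := e]]]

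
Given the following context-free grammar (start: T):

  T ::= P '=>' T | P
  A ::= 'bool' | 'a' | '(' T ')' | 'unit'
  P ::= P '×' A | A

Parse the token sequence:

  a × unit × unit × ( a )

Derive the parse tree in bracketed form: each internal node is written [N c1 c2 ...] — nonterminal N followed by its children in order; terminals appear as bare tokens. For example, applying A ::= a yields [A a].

[T [P [P [P [P [A a]] × [A unit]] × [A unit]] × [A ( [T [P [A a]]] )]]]

T
P
P × A
P × A × A
P × A × A × A
A × A × A × A
a × A × A × A
a × unit × A × A
a × unit × unit × A
a × unit × unit × ( T )
a × unit × unit × ( P )
a × unit × unit × ( A )
a × unit × unit × ( a )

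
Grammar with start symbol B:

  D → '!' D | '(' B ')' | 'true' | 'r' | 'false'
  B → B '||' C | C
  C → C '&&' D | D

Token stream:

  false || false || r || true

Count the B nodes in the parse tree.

[B [B [B [B [C [D false]]] || [C [D false]]] || [C [D r]]] || [C [D true]]]

4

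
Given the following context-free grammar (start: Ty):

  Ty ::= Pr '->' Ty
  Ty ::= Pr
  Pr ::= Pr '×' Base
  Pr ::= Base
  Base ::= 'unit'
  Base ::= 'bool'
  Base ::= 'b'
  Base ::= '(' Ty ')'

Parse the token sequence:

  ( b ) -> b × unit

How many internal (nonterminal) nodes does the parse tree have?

[Ty [Pr [Base ( [Ty [Pr [Base b]]] )]] -> [Ty [Pr [Pr [Base b]] × [Base unit]]]]

11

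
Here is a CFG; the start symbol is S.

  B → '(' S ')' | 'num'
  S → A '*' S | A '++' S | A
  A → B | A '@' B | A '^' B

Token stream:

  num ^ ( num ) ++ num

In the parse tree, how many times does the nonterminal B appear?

[S [A [A [B num]] ^ [B ( [S [A [B num]]] )]] ++ [S [A [B num]]]]

4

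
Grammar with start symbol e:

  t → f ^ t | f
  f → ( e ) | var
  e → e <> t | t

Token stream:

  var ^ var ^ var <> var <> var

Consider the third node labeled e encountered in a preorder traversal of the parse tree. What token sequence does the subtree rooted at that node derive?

[e [e [e [t [f var] ^ [t [f var] ^ [t [f var]]]]] <> [t [f var]]] <> [t [f var]]]

var ^ var ^ var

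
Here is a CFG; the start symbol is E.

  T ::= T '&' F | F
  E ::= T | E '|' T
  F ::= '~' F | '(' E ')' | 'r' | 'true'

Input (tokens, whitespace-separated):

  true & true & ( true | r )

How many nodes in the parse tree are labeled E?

[E [T [T [T [F true]] & [F true]] & [F ( [E [E [T [F true]]] | [T [F r]]] )]]]

3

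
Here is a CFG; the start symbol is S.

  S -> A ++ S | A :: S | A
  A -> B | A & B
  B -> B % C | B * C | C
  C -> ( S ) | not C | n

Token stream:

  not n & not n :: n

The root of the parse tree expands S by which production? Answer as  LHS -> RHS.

S -> A :: S

[S [A [A [B [C not [C n]]]] & [B [C not [C n]]]] :: [S [A [B [C n]]]]]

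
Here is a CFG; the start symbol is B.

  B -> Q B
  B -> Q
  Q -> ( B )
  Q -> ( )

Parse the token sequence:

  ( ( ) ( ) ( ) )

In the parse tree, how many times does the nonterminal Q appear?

[B [Q ( [B [Q ( )] [B [Q ( )] [B [Q ( )]]]] )]]

4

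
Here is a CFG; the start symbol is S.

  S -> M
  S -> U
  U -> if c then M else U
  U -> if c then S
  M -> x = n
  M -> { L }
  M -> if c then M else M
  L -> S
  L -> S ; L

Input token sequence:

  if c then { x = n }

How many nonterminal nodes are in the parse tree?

7

[S [U if c then [S [M { [L [S [M x = n]]] }]]]]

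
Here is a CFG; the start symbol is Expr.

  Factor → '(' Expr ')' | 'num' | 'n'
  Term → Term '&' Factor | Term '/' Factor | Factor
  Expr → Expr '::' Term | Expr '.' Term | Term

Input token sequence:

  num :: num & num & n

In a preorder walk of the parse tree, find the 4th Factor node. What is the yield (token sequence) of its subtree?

[Expr [Expr [Term [Factor num]]] :: [Term [Term [Term [Factor num]] & [Factor num]] & [Factor n]]]

n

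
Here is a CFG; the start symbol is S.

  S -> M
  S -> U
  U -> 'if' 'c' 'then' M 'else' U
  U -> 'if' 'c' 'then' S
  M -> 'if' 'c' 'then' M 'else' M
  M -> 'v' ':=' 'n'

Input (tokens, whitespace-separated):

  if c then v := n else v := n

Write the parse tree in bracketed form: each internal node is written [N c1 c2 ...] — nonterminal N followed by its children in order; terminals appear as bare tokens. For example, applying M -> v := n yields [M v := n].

S
M
if c then M else M
if c then v := n else M
if c then v := n else v := n

[S [M if c then [M v := n] else [M v := n]]]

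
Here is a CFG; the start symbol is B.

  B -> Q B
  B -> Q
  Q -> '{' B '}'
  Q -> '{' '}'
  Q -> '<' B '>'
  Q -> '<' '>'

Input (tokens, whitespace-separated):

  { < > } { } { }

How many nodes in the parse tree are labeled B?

[B [Q { [B [Q < >]] }] [B [Q { }] [B [Q { }]]]]

4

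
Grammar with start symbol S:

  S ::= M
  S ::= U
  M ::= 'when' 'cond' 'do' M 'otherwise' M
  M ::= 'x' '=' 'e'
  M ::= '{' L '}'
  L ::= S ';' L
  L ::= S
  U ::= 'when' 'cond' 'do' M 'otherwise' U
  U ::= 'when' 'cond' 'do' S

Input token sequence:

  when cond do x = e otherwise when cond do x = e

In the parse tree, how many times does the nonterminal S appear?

[S [U when cond do [M x = e] otherwise [U when cond do [S [M x = e]]]]]

2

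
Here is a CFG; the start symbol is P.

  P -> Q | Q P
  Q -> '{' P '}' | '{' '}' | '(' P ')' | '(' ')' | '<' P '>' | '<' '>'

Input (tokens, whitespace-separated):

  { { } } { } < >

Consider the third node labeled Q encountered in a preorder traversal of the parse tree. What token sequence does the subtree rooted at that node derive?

{ }

[P [Q { [P [Q { }]] }] [P [Q { }] [P [Q < >]]]]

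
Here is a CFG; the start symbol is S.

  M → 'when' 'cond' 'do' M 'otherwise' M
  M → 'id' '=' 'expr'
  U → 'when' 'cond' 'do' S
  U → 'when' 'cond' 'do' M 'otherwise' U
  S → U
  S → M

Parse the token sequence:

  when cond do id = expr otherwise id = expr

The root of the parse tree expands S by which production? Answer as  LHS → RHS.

S → M

[S [M when cond do [M id = expr] otherwise [M id = expr]]]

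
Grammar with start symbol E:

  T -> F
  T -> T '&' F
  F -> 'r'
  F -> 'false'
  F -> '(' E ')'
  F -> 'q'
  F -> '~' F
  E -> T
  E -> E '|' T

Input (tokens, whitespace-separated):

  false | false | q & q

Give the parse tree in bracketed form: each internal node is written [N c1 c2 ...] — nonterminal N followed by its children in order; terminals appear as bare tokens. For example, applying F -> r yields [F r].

[E [E [E [T [F false]]] | [T [F false]]] | [T [T [F q]] & [F q]]]

E
E | T
E | T | T
T | T | T
F | T | T
false | T | T
false | F | T
false | false | T
false | false | T & F
false | false | F & F
false | false | q & F
false | false | q & q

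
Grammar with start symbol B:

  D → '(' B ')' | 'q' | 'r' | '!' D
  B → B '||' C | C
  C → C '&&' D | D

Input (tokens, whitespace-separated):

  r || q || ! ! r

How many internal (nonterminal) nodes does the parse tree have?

11

[B [B [B [C [D r]]] || [C [D q]]] || [C [D ! [D ! [D r]]]]]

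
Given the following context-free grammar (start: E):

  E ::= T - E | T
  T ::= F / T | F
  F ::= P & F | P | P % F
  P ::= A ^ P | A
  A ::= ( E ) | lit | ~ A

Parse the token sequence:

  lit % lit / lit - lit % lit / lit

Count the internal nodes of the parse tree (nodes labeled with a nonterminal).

24

[E [T [F [P [A lit]] % [F [P [A lit]]]] / [T [F [P [A lit]]]]] - [E [T [F [P [A lit]] % [F [P [A lit]]]] / [T [F [P [A lit]]]]]]]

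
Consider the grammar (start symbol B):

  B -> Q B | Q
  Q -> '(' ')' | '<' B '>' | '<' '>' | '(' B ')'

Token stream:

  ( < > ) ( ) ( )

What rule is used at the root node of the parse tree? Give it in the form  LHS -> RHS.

B -> Q B

[B [Q ( [B [Q < >]] )] [B [Q ( )] [B [Q ( )]]]]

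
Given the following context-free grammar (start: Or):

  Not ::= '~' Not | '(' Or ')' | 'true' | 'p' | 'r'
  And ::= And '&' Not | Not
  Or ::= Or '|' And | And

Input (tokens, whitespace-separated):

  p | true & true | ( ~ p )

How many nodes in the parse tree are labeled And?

5

[Or [Or [Or [And [Not p]]] | [And [And [Not true]] & [Not true]]] | [And [Not ( [Or [And [Not ~ [Not p]]]] )]]]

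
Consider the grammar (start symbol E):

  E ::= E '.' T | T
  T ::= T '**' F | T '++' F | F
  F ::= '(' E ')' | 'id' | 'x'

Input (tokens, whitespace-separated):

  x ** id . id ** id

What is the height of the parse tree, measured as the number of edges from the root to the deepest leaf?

[E [E [T [T [F x]] ** [F id]]] . [T [T [F id]] ** [F id]]]

5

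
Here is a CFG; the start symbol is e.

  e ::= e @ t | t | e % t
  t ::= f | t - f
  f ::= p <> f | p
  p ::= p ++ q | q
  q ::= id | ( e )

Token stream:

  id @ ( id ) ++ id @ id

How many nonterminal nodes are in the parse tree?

22

[e [e [e [t [f [p [q id]]]]] @ [t [f [p [p [q ( [e [t [f [p [q id]]]]] )]] ++ [q id]]]]] @ [t [f [p [q id]]]]]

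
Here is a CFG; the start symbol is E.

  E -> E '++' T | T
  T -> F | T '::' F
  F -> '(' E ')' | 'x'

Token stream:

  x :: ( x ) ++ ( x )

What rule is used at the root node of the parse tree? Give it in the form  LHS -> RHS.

E -> E '++' T

[E [E [T [T [F x]] :: [F ( [E [T [F x]]] )]]] ++ [T [F ( [E [T [F x]]] )]]]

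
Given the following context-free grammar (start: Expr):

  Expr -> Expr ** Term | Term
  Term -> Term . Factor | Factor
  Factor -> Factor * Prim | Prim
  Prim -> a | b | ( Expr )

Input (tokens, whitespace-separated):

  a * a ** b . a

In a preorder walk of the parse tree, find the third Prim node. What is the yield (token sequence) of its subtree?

[Expr [Expr [Term [Factor [Factor [Prim a]] * [Prim a]]]] ** [Term [Term [Factor [Prim b]]] . [Factor [Prim a]]]]

b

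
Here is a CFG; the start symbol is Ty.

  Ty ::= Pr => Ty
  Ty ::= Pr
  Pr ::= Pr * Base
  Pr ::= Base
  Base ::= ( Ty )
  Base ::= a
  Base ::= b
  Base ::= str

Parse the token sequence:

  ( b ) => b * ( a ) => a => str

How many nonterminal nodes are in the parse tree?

[Ty [Pr [Base ( [Ty [Pr [Base b]]] )]] => [Ty [Pr [Pr [Base b]] * [Base ( [Ty [Pr [Base a]]] )]] => [Ty [Pr [Base a]] => [Ty [Pr [Base str]]]]]]

20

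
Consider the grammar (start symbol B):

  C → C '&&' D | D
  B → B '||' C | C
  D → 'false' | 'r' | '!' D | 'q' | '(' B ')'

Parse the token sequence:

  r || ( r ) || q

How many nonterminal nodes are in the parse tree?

12

[B [B [B [C [D r]]] || [C [D ( [B [C [D r]]] )]]] || [C [D q]]]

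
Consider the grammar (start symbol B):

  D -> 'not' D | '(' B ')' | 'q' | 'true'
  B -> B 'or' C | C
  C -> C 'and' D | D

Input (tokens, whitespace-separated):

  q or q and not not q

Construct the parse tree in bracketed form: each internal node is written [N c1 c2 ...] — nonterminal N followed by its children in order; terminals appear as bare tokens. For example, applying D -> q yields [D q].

[B [B [C [D q]]] or [C [C [D q]] and [D not [D not [D q]]]]]

B
B or C
C or C
D or C
q or C
q or C and D
q or D and D
q or q and D
q or q and not D
q or q and not not D
q or q and not not q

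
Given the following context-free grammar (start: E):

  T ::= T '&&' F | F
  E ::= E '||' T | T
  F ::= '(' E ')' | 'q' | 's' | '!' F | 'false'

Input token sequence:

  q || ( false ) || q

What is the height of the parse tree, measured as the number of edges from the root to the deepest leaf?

7

[E [E [E [T [F q]]] || [T [F ( [E [T [F false]]] )]]] || [T [F q]]]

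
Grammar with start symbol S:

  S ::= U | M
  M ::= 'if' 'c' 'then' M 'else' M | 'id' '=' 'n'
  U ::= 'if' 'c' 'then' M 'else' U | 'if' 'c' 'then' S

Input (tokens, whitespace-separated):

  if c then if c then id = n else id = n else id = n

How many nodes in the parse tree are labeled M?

5

[S [M if c then [M if c then [M id = n] else [M id = n]] else [M id = n]]]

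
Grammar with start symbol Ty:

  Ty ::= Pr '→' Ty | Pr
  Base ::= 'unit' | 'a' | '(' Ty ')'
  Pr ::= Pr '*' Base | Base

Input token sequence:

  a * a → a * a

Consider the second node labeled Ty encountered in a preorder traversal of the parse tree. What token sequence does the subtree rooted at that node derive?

a * a

[Ty [Pr [Pr [Base a]] * [Base a]] → [Ty [Pr [Pr [Base a]] * [Base a]]]]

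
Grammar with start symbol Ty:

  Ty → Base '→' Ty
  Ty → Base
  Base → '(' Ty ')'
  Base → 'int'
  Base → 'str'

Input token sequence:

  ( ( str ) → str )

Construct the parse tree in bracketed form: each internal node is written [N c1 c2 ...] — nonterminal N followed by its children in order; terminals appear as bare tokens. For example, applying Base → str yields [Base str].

[Ty [Base ( [Ty [Base ( [Ty [Base str]] )] → [Ty [Base str]]] )]]

Ty
Base
( Ty )
( Base → Ty )
( ( Ty ) → Ty )
( ( Base ) → Ty )
( ( str ) → Ty )
( ( str ) → Base )
( ( str ) → str )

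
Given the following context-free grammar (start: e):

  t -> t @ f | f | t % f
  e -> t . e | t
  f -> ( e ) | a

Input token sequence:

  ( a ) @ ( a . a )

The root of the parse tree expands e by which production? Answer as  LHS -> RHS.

[e [t [t [f ( [e [t [f a]]] )]] @ [f ( [e [t [f a]] . [e [t [f a]]]] )]]]

e -> t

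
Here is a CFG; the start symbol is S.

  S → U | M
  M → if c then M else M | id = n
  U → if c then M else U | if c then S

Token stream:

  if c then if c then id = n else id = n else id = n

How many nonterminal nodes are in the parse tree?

[S [M if c then [M if c then [M id = n] else [M id = n]] else [M id = n]]]

6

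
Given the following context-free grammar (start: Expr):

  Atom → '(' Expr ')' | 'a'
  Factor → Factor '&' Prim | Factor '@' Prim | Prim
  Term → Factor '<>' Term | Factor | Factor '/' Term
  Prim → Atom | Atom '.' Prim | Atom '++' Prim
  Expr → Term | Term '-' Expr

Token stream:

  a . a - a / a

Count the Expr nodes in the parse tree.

2

[Expr [Term [Factor [Prim [Atom a] . [Prim [Atom a]]]]] - [Expr [Term [Factor [Prim [Atom a]]] / [Term [Factor [Prim [Atom a]]]]]]]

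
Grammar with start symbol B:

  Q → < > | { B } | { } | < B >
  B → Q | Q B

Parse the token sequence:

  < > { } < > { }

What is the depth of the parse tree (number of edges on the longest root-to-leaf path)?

[B [Q < >] [B [Q { }] [B [Q < >] [B [Q { }]]]]]

5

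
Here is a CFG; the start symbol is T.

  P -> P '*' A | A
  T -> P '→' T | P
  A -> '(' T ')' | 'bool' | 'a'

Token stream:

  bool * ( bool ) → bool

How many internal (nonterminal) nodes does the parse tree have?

[T [P [P [A bool]] * [A ( [T [P [A bool]]] )]] → [T [P [A bool]]]]

11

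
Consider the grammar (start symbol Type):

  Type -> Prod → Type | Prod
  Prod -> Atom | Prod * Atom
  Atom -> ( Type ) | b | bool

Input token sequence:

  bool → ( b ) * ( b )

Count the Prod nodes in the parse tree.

5

[Type [Prod [Atom bool]] → [Type [Prod [Prod [Atom ( [Type [Prod [Atom b]]] )]] * [Atom ( [Type [Prod [Atom b]]] )]]]]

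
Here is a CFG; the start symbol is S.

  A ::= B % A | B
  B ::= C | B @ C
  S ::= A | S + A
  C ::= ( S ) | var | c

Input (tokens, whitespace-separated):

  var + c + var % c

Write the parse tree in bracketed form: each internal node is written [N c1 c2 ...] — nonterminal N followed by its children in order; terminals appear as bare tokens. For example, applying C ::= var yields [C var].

[S [S [S [A [B [C var]]]] + [A [B [C c]]]] + [A [B [C var]] % [A [B [C c]]]]]

S
S + A
S + A + A
A + A + A
B + A + A
C + A + A
var + A + A
var + B + A
var + C + A
var + c + A
var + c + B % A
var + c + C % A
var + c + var % A
var + c + var % B
var + c + var % C
var + c + var % c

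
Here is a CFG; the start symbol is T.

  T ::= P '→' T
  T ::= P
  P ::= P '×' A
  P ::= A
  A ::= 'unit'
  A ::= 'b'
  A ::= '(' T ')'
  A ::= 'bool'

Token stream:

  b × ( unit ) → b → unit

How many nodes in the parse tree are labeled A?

5

[T [P [P [A b]] × [A ( [T [P [A unit]]] )]] → [T [P [A b]] → [T [P [A unit]]]]]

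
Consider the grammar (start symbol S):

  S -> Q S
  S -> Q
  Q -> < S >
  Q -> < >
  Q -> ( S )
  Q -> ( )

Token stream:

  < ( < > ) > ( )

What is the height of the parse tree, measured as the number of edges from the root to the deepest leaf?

6

[S [Q < [S [Q ( [S [Q < >]] )]] >] [S [Q ( )]]]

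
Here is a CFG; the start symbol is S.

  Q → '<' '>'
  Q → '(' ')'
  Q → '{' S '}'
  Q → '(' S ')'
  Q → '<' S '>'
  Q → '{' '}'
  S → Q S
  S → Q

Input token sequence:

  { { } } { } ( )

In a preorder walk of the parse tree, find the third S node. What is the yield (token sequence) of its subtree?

[S [Q { [S [Q { }]] }] [S [Q { }] [S [Q ( )]]]]

{ } ( )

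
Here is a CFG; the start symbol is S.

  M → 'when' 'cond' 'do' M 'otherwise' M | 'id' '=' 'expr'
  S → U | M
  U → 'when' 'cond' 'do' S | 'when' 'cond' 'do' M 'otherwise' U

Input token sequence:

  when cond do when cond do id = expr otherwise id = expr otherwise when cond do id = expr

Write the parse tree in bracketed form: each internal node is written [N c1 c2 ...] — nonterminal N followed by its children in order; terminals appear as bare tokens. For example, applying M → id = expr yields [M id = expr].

[S [U when cond do [M when cond do [M id = expr] otherwise [M id = expr]] otherwise [U when cond do [S [M id = expr]]]]]

S
U
when cond do M otherwise U
when cond do when cond do M otherwise M otherwise U
when cond do when cond do id = expr otherwise M otherwise U
when cond do when cond do id = expr otherwise id = expr otherwise U
when cond do when cond do id = expr otherwise id = expr otherwise when cond do S
when cond do when cond do id = expr otherwise id = expr otherwise when cond do M
when cond do when cond do id = expr otherwise id = expr otherwise when cond do id = expr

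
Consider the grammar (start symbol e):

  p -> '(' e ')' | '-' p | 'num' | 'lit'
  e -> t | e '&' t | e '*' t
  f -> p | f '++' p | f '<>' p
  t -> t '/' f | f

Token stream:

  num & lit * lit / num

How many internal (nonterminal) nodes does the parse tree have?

[e [e [e [t [f [p num]]]] & [t [f [p lit]]]] * [t [t [f [p lit]]] / [f [p num]]]]

15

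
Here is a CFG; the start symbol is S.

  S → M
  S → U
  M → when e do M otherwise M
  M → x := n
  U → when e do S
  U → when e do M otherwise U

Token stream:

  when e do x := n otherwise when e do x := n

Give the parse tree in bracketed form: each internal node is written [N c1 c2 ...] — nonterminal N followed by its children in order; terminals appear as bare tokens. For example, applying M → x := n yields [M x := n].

S
U
when e do M otherwise U
when e do x := n otherwise U
when e do x := n otherwise when e do S
when e do x := n otherwise when e do M
when e do x := n otherwise when e do x := n

[S [U when e do [M x := n] otherwise [U when e do [S [M x := n]]]]]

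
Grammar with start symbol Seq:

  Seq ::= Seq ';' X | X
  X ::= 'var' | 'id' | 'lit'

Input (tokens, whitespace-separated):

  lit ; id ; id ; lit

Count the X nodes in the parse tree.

4

[Seq [Seq [Seq [Seq [X lit]] ; [X id]] ; [X id]] ; [X lit]]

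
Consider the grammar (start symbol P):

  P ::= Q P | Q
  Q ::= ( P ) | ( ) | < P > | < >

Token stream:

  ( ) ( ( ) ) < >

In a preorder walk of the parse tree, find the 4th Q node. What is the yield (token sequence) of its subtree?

[P [Q ( )] [P [Q ( [P [Q ( )]] )] [P [Q < >]]]]

< >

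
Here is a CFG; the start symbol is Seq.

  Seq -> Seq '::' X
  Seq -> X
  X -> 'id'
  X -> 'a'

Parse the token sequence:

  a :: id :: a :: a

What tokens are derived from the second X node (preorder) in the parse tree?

[Seq [Seq [Seq [Seq [X a]] :: [X id]] :: [X a]] :: [X a]]

id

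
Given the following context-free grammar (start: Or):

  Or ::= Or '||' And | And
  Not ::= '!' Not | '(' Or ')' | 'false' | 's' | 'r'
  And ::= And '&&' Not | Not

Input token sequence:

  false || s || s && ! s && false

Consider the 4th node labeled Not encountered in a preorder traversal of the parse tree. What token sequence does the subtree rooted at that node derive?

! s

[Or [Or [Or [And [Not false]]] || [And [Not s]]] || [And [And [And [Not s]] && [Not ! [Not s]]] && [Not false]]]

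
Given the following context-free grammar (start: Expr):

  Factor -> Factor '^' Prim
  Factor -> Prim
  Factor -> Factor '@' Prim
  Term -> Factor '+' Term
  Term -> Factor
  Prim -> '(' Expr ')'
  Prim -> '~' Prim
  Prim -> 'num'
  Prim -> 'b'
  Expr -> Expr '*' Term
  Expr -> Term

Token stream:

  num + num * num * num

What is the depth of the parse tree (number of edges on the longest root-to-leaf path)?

7

[Expr [Expr [Expr [Term [Factor [Prim num]] + [Term [Factor [Prim num]]]]] * [Term [Factor [Prim num]]]] * [Term [Factor [Prim num]]]]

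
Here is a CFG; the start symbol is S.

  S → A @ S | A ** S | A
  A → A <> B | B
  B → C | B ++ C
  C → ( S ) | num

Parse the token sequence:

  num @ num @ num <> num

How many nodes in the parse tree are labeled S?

[S [A [B [C num]]] @ [S [A [B [C num]]] @ [S [A [A [B [C num]]] <> [B [C num]]]]]]

3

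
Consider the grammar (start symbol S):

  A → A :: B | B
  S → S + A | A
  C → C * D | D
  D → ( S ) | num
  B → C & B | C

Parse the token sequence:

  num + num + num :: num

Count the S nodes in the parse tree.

[S [S [S [A [B [C [D num]]]]] + [A [B [C [D num]]]]] + [A [A [B [C [D num]]]] :: [B [C [D num]]]]]

3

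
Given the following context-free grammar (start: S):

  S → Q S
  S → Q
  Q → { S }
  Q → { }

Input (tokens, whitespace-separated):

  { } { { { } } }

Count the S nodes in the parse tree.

[S [Q { }] [S [Q { [S [Q { [S [Q { }]] }]] }]]]

4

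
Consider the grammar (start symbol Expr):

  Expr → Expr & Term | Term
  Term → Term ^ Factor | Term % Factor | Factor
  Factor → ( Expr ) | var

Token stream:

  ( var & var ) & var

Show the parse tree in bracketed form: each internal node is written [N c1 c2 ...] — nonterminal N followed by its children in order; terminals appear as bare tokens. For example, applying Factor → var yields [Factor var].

Expr
Expr & Term
Term & Term
Factor & Term
( Expr ) & Term
( Expr & Term ) & Term
( Term & Term ) & Term
( Factor & Term ) & Term
( var & Term ) & Term
( var & Factor ) & Term
( var & var ) & Term
( var & var ) & Factor
( var & var ) & var

[Expr [Expr [Term [Factor ( [Expr [Expr [Term [Factor var]]] & [Term [Factor var]]] )]]] & [Term [Factor var]]]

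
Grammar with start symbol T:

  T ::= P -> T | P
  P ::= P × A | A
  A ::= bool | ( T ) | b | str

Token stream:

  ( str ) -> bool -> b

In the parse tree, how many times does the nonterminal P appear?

[T [P [A ( [T [P [A str]]] )]] -> [T [P [A bool]] -> [T [P [A b]]]]]

4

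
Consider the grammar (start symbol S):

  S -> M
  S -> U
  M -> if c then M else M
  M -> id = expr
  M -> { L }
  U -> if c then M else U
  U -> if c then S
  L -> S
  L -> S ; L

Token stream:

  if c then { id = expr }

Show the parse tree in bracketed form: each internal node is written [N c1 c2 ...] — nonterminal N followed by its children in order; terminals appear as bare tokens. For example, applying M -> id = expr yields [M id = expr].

S
U
if c then S
if c then M
if c then { L }
if c then { S }
if c then { M }
if c then { id = expr }

[S [U if c then [S [M { [L [S [M id = expr]]] }]]]]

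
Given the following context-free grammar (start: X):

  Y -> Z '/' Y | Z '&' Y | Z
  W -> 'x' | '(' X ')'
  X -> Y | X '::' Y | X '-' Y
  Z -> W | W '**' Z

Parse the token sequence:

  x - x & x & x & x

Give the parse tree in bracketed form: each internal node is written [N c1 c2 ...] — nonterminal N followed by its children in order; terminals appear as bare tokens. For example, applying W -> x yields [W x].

[X [X [Y [Z [W x]]]] - [Y [Z [W x]] & [Y [Z [W x]] & [Y [Z [W x]] & [Y [Z [W x]]]]]]]

X
X - Y
Y - Y
Z - Y
W - Y
x - Y
x - Z & Y
x - W & Y
x - x & Y
x - x & Z & Y
x - x & W & Y
x - x & x & Y
x - x & x & Z & Y
x - x & x & W & Y
x - x & x & x & Y
x - x & x & x & Z
x - x & x & x & W
x - x & x & x & x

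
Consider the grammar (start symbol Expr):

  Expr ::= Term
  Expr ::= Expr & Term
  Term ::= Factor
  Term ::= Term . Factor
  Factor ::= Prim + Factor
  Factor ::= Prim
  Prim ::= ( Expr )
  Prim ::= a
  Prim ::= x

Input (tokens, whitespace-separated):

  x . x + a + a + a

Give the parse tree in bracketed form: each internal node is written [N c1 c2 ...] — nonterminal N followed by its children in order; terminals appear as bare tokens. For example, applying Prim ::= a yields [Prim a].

[Expr [Term [Term [Factor [Prim x]]] . [Factor [Prim x] + [Factor [Prim a] + [Factor [Prim a] + [Factor [Prim a]]]]]]]

Expr
Term
Term . Factor
Factor . Factor
Prim . Factor
x . Factor
x . Prim + Factor
x . x + Factor
x . x + Prim + Factor
x . x + a + Factor
x . x + a + Prim + Factor
x . x + a + a + Factor
x . x + a + a + Prim
x . x + a + a + a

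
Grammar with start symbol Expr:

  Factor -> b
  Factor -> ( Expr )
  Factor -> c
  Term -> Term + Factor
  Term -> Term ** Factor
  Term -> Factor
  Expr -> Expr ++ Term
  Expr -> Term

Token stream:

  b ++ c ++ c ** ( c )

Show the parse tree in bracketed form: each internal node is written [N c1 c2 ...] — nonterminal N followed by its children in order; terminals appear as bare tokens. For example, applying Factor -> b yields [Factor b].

[Expr [Expr [Expr [Term [Factor b]]] ++ [Term [Factor c]]] ++ [Term [Term [Factor c]] ** [Factor ( [Expr [Term [Factor c]]] )]]]

Expr
Expr ++ Term
Expr ++ Term ++ Term
Term ++ Term ++ Term
Factor ++ Term ++ Term
b ++ Term ++ Term
b ++ Factor ++ Term
b ++ c ++ Term
b ++ c ++ Term ** Factor
b ++ c ++ Factor ** Factor
b ++ c ++ c ** Factor
b ++ c ++ c ** ( Expr )
b ++ c ++ c ** ( Term )
b ++ c ++ c ** ( Factor )
b ++ c ++ c ** ( c )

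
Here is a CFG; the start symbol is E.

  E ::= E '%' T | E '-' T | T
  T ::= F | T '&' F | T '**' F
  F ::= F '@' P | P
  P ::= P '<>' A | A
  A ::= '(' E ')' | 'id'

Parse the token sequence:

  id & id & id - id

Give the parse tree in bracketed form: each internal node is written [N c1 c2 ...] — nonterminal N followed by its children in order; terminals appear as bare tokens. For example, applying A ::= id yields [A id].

[E [E [T [T [T [F [P [A id]]]] & [F [P [A id]]]] & [F [P [A id]]]]] - [T [F [P [A id]]]]]

E
E - T
T - T
T & F - T
T & F & F - T
F & F & F - T
P & F & F - T
A & F & F - T
id & F & F - T
id & P & F - T
id & A & F - T
id & id & F - T
id & id & P - T
id & id & A - T
id & id & id - T
id & id & id - F
id & id & id - P
id & id & id - A
id & id & id - id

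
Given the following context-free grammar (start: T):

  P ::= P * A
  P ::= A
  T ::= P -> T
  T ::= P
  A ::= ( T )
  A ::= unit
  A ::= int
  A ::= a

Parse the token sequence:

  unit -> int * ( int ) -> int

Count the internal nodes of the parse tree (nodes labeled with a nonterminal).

14

[T [P [A unit]] -> [T [P [P [A int]] * [A ( [T [P [A int]]] )]] -> [T [P [A int]]]]]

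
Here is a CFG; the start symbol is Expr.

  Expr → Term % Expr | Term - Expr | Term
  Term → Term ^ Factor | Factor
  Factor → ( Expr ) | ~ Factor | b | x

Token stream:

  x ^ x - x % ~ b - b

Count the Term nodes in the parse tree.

5

[Expr [Term [Term [Factor x]] ^ [Factor x]] - [Expr [Term [Factor x]] % [Expr [Term [Factor ~ [Factor b]]] - [Expr [Term [Factor b]]]]]]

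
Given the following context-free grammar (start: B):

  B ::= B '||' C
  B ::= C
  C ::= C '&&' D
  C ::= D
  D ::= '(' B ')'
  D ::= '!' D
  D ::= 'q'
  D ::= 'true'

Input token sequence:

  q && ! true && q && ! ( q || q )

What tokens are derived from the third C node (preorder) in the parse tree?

[B [C [C [C [C [D q]] && [D ! [D true]]] && [D q]] && [D ! [D ( [B [B [C [D q]]] || [C [D q]]] )]]]]

q && ! true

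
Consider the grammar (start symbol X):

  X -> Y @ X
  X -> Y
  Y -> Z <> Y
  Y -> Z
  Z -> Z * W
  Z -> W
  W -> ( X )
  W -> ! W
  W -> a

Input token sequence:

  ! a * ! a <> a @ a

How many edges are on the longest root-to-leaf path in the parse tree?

6

[X [Y [Z [Z [W ! [W a]]] * [W ! [W a]]] <> [Y [Z [W a]]]] @ [X [Y [Z [W a]]]]]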